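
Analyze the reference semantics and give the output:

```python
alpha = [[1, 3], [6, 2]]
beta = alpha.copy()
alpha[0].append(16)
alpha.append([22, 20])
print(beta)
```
[[1, 3, 16], [6, 2]]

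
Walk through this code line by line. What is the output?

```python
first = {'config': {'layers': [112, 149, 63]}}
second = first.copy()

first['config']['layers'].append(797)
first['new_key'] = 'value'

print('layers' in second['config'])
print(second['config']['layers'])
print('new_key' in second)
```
True
[112, 149, 63, 797]
False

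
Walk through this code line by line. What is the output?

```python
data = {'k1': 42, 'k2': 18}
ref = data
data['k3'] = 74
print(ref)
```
{'k1': 42, 'k2': 18, 'k3': 74}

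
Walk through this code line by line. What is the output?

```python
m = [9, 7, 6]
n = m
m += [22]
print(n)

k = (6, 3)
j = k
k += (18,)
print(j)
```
[9, 7, 6, 22]
(6, 3)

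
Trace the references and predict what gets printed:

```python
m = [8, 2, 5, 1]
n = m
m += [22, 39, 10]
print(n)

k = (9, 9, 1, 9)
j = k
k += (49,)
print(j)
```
[8, 2, 5, 1, 22, 39, 10]
(9, 9, 1, 9)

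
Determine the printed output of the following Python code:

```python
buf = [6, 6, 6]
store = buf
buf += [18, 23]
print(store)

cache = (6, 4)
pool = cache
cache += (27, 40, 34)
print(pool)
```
[6, 6, 6, 18, 23]
(6, 4)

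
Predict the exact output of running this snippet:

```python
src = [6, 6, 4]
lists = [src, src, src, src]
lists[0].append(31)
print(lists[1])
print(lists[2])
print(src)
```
[6, 6, 4, 31]
[6, 6, 4, 31]
[6, 6, 4, 31]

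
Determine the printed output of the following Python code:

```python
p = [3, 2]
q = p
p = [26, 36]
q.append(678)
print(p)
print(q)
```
[26, 36]
[3, 2, 678]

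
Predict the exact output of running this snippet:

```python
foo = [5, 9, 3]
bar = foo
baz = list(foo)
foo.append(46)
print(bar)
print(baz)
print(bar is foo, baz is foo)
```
[5, 9, 3, 46]
[5, 9, 3]
True False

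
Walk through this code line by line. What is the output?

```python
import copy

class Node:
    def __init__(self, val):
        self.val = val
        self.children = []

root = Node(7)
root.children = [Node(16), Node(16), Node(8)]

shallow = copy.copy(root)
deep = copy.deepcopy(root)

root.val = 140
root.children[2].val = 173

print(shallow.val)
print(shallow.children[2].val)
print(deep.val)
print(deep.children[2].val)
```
7
173
7
8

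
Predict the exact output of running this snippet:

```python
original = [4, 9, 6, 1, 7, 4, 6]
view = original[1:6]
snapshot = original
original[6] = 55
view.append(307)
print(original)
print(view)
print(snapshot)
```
[4, 9, 6, 1, 7, 4, 55]
[9, 6, 1, 7, 4, 307]
[4, 9, 6, 1, 7, 4, 55]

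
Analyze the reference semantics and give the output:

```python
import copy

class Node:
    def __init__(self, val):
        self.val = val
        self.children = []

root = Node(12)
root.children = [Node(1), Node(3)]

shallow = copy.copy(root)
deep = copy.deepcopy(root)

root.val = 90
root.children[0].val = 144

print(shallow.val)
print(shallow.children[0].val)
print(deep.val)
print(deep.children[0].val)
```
12
144
12
1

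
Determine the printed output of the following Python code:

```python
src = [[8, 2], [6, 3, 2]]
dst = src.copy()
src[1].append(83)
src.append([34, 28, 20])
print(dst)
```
[[8, 2], [6, 3, 2, 83]]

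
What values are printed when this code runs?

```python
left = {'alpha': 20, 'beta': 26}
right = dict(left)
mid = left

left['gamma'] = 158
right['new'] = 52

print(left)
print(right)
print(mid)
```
{'alpha': 20, 'beta': 26, 'gamma': 158}
{'alpha': 20, 'beta': 26, 'new': 52}
{'alpha': 20, 'beta': 26, 'gamma': 158}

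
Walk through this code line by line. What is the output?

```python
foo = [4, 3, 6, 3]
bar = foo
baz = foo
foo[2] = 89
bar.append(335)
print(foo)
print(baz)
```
[4, 3, 89, 3, 335]
[4, 3, 89, 3, 335]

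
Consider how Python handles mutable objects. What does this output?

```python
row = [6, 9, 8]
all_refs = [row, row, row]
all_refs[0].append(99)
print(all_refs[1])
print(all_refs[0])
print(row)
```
[6, 9, 8, 99]
[6, 9, 8, 99]
[6, 9, 8, 99]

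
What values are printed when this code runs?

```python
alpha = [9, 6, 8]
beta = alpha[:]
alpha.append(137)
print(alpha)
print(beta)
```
[9, 6, 8, 137]
[9, 6, 8]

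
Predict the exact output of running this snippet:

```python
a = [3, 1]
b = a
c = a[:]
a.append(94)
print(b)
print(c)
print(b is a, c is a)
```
[3, 1, 94]
[3, 1]
True False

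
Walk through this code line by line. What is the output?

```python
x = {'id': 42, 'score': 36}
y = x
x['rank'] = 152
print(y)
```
{'id': 42, 'score': 36, 'rank': 152}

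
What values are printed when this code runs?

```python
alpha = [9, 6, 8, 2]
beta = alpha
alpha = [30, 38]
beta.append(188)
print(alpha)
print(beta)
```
[30, 38]
[9, 6, 8, 2, 188]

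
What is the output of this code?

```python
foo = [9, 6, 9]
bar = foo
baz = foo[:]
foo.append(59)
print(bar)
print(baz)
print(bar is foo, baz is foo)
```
[9, 6, 9, 59]
[9, 6, 9]
True False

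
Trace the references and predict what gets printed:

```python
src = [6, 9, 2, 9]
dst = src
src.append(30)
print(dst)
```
[6, 9, 2, 9, 30]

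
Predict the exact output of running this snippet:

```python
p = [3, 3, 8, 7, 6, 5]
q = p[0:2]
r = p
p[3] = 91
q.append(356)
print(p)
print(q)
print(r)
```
[3, 3, 8, 91, 6, 5]
[3, 3, 356]
[3, 3, 8, 91, 6, 5]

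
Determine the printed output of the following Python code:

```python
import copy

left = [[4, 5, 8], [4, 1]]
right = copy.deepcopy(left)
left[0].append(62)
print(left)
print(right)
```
[[4, 5, 8, 62], [4, 1]]
[[4, 5, 8], [4, 1]]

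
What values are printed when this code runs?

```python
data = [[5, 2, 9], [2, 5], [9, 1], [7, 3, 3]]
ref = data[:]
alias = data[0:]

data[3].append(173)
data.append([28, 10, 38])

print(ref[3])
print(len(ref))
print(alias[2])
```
[7, 3, 3, 173]
4
[9, 1]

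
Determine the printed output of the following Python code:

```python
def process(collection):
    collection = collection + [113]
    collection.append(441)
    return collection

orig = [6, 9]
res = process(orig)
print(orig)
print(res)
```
[6, 9]
[6, 9, 113, 441]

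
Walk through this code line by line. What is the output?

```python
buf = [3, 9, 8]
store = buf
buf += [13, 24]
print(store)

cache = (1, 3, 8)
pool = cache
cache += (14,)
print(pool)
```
[3, 9, 8, 13, 24]
(1, 3, 8)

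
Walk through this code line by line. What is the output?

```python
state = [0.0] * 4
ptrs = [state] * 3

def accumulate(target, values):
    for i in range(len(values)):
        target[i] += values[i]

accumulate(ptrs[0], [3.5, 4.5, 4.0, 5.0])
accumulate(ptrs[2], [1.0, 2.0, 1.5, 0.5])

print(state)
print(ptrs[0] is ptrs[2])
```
[4.5, 6.5, 5.5, 5.5]
True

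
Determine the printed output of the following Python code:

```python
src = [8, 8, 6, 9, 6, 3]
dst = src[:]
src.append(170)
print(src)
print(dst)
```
[8, 8, 6, 9, 6, 3, 170]
[8, 8, 6, 9, 6, 3]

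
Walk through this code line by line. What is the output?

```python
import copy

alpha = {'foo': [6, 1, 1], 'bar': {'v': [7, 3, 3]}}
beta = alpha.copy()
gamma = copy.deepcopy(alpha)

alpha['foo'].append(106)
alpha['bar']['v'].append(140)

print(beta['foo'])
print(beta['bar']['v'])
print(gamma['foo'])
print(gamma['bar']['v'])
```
[6, 1, 1, 106]
[7, 3, 3, 140]
[6, 1, 1]
[7, 3, 3]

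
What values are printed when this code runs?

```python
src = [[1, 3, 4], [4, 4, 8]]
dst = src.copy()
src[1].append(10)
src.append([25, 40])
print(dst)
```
[[1, 3, 4], [4, 4, 8, 10]]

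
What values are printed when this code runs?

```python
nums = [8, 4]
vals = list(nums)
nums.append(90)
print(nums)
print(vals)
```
[8, 4, 90]
[8, 4]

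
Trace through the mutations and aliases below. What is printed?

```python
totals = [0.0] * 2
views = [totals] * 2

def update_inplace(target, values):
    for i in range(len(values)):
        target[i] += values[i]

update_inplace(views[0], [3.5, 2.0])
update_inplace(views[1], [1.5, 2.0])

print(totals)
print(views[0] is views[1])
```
[5.0, 4.0]
True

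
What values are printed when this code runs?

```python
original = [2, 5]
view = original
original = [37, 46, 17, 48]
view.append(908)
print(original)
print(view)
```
[37, 46, 17, 48]
[2, 5, 908]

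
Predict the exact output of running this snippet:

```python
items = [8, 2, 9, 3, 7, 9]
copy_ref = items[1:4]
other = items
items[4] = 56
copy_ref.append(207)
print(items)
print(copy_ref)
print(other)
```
[8, 2, 9, 3, 56, 9]
[2, 9, 3, 207]
[8, 2, 9, 3, 56, 9]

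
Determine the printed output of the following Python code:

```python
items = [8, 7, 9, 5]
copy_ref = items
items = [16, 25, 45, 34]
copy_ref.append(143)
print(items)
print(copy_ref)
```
[16, 25, 45, 34]
[8, 7, 9, 5, 143]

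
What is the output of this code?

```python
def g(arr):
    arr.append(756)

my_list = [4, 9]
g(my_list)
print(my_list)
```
[4, 9, 756]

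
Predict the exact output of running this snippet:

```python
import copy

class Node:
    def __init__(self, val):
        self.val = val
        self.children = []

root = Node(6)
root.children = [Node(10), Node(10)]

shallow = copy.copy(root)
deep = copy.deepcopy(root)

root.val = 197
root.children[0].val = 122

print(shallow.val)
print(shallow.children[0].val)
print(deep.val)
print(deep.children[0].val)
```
6
122
6
10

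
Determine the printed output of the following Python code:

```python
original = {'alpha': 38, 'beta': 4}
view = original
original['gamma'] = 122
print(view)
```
{'alpha': 38, 'beta': 4, 'gamma': 122}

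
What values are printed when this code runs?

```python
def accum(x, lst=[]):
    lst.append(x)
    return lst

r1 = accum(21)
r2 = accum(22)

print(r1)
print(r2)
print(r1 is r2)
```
[21, 22]
[21, 22]
True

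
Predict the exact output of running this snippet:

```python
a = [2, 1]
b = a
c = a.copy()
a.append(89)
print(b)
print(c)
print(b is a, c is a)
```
[2, 1, 89]
[2, 1]
True False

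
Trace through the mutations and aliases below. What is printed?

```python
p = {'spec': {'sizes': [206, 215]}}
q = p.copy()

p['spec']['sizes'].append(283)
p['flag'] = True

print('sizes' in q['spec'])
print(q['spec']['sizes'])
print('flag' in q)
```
True
[206, 215, 283]
False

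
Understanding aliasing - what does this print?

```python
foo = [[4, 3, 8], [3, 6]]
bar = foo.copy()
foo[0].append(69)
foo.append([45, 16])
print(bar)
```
[[4, 3, 8, 69], [3, 6]]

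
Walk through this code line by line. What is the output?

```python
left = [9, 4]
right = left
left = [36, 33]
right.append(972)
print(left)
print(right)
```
[36, 33]
[9, 4, 972]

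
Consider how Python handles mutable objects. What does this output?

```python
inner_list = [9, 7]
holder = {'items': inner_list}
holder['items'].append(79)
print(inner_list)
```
[9, 7, 79]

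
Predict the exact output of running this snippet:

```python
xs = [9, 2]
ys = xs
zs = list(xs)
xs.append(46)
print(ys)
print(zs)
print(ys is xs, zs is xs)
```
[9, 2, 46]
[9, 2]
True False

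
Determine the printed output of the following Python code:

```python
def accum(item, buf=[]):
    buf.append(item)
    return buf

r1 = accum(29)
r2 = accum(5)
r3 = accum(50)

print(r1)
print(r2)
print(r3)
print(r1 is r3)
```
[29, 5, 50]
[29, 5, 50]
[29, 5, 50]
True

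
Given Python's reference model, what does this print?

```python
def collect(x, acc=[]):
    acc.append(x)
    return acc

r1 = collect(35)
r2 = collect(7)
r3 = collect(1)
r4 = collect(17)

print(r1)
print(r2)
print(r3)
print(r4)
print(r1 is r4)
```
[35, 7, 1, 17]
[35, 7, 1, 17]
[35, 7, 1, 17]
[35, 7, 1, 17]
True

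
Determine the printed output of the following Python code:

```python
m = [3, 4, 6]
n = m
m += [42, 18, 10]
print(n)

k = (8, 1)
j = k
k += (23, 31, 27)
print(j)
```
[3, 4, 6, 42, 18, 10]
(8, 1)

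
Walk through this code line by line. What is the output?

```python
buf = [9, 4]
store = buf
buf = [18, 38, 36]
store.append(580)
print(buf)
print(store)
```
[18, 38, 36]
[9, 4, 580]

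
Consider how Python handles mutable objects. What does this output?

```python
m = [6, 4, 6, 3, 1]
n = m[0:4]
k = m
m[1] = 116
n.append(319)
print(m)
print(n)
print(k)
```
[6, 116, 6, 3, 1]
[6, 4, 6, 3, 319]
[6, 116, 6, 3, 1]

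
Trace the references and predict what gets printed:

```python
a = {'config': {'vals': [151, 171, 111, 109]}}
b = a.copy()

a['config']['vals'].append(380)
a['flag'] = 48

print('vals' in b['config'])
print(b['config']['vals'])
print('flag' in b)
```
True
[151, 171, 111, 109, 380]
False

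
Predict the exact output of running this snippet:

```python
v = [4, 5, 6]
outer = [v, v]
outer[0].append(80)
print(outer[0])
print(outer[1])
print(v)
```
[4, 5, 6, 80]
[4, 5, 6, 80]
[4, 5, 6, 80]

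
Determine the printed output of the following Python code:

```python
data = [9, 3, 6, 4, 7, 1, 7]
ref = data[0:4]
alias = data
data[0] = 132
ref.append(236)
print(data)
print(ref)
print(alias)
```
[132, 3, 6, 4, 7, 1, 7]
[9, 3, 6, 4, 236]
[132, 3, 6, 4, 7, 1, 7]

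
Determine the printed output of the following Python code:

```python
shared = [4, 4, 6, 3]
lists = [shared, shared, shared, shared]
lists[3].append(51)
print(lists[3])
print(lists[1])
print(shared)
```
[4, 4, 6, 3, 51]
[4, 4, 6, 3, 51]
[4, 4, 6, 3, 51]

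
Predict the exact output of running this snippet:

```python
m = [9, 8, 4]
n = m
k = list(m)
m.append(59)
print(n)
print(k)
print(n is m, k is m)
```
[9, 8, 4, 59]
[9, 8, 4]
True False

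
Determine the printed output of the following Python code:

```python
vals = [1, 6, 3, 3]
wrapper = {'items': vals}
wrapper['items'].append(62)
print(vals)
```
[1, 6, 3, 3, 62]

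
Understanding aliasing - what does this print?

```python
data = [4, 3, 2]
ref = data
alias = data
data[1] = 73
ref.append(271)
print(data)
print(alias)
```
[4, 73, 2, 271]
[4, 73, 2, 271]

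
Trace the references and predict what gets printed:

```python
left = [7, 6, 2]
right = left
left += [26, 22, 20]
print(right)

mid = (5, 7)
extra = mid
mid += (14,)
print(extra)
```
[7, 6, 2, 26, 22, 20]
(5, 7)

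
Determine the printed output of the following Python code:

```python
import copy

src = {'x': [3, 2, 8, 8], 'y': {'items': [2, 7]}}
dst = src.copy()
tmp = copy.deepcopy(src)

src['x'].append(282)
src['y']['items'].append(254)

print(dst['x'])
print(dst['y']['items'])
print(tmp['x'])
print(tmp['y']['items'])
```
[3, 2, 8, 8, 282]
[2, 7, 254]
[3, 2, 8, 8]
[2, 7]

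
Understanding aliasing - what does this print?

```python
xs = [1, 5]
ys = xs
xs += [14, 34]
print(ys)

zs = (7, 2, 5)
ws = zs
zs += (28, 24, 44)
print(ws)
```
[1, 5, 14, 34]
(7, 2, 5)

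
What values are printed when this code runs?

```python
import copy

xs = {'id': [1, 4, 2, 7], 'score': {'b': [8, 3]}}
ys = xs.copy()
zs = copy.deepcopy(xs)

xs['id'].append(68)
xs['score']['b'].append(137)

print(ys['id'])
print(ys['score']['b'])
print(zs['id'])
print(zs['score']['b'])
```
[1, 4, 2, 7, 68]
[8, 3, 137]
[1, 4, 2, 7]
[8, 3]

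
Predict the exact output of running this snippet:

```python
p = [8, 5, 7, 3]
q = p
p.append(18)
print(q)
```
[8, 5, 7, 3, 18]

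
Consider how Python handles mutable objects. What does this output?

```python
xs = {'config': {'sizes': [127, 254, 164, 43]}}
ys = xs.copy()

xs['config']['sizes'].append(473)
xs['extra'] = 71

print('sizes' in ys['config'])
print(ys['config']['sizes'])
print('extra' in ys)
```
True
[127, 254, 164, 43, 473]
False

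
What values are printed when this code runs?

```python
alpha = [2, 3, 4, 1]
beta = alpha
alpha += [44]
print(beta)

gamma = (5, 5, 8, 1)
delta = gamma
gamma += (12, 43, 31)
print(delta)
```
[2, 3, 4, 1, 44]
(5, 5, 8, 1)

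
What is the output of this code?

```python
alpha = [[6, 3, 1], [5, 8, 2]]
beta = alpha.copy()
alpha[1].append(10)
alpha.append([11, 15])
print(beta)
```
[[6, 3, 1], [5, 8, 2, 10]]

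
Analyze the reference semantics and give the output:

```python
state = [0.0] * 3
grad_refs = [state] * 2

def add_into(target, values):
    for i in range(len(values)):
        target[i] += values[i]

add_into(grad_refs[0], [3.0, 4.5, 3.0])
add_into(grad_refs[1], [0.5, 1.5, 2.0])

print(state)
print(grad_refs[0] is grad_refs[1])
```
[3.5, 6.0, 5.0]
True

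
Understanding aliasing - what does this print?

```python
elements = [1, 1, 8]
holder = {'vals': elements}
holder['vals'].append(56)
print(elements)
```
[1, 1, 8, 56]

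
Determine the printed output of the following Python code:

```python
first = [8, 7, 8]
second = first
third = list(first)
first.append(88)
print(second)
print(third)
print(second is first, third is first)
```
[8, 7, 8, 88]
[8, 7, 8]
True False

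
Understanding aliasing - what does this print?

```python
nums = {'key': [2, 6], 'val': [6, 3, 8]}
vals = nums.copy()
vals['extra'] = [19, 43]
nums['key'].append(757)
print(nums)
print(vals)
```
{'key': [2, 6, 757], 'val': [6, 3, 8]}
{'key': [2, 6, 757], 'val': [6, 3, 8], 'extra': [19, 43]}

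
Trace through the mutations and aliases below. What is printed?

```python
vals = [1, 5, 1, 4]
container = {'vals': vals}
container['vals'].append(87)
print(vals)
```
[1, 5, 1, 4, 87]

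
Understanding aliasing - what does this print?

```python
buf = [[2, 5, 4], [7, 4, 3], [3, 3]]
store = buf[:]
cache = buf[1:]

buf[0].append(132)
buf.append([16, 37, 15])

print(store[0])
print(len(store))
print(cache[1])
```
[2, 5, 4, 132]
3
[3, 3]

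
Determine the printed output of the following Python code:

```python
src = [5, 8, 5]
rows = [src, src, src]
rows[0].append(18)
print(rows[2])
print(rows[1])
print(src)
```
[5, 8, 5, 18]
[5, 8, 5, 18]
[5, 8, 5, 18]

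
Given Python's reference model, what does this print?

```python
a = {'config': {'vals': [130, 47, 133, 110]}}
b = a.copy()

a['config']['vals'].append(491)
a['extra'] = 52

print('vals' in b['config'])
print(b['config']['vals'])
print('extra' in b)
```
True
[130, 47, 133, 110, 491]
False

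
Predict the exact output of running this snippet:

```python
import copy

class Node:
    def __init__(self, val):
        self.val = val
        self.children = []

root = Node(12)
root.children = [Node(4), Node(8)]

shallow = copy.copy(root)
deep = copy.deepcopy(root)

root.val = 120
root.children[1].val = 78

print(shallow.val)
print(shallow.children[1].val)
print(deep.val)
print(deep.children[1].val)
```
12
78
12
8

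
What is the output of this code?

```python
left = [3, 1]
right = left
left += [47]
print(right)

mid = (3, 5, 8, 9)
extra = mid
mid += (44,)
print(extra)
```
[3, 1, 47]
(3, 5, 8, 9)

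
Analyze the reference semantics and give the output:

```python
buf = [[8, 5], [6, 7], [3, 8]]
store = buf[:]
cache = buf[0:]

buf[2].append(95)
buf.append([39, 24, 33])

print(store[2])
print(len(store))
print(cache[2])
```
[3, 8, 95]
3
[3, 8, 95]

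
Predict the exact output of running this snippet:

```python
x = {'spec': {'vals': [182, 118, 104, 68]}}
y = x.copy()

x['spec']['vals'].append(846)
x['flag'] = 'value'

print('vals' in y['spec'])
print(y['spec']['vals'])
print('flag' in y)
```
True
[182, 118, 104, 68, 846]
False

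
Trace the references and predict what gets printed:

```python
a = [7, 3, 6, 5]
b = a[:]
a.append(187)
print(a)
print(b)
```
[7, 3, 6, 5, 187]
[7, 3, 6, 5]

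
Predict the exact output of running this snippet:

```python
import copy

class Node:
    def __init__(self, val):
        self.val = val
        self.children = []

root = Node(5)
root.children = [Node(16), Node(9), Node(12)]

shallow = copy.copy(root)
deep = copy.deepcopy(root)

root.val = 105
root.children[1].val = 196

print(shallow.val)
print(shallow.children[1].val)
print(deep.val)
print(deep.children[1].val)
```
5
196
5
9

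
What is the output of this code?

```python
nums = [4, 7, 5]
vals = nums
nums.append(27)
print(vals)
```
[4, 7, 5, 27]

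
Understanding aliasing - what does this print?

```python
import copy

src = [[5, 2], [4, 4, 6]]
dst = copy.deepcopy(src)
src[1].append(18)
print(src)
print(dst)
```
[[5, 2], [4, 4, 6, 18]]
[[5, 2], [4, 4, 6]]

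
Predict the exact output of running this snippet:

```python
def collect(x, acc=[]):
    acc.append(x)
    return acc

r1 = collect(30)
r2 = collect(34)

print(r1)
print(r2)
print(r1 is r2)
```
[30, 34]
[30, 34]
True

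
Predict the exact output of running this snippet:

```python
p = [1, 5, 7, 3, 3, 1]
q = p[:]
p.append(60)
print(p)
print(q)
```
[1, 5, 7, 3, 3, 1, 60]
[1, 5, 7, 3, 3, 1]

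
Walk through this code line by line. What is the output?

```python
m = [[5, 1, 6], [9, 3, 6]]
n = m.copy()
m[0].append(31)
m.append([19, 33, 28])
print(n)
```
[[5, 1, 6, 31], [9, 3, 6]]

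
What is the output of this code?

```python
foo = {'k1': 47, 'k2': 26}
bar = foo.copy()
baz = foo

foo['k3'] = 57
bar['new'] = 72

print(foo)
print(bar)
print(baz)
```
{'k1': 47, 'k2': 26, 'k3': 57}
{'k1': 47, 'k2': 26, 'new': 72}
{'k1': 47, 'k2': 26, 'k3': 57}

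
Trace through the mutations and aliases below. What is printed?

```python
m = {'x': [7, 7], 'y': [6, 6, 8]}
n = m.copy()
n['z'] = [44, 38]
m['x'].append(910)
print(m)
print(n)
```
{'x': [7, 7, 910], 'y': [6, 6, 8]}
{'x': [7, 7, 910], 'y': [6, 6, 8], 'z': [44, 38]}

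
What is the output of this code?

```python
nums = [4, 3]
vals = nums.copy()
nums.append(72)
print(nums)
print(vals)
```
[4, 3, 72]
[4, 3]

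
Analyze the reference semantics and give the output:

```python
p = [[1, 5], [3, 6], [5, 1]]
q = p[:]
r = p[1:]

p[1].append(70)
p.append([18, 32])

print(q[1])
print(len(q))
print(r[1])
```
[3, 6, 70]
3
[5, 1]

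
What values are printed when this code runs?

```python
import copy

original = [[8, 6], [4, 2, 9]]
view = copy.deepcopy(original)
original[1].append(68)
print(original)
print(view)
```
[[8, 6], [4, 2, 9, 68]]
[[8, 6], [4, 2, 9]]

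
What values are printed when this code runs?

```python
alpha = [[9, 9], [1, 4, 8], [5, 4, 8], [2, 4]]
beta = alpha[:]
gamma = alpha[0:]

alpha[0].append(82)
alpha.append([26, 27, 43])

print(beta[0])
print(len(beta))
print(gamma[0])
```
[9, 9, 82]
4
[9, 9, 82]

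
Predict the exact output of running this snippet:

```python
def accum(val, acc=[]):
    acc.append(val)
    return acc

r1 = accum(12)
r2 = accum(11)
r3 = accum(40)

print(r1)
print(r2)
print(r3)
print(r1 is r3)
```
[12, 11, 40]
[12, 11, 40]
[12, 11, 40]
True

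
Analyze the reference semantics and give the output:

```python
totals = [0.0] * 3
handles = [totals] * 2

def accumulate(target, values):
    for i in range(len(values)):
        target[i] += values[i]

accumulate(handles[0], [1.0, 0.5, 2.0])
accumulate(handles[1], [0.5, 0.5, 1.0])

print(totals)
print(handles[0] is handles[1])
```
[1.5, 1.0, 3.0]
True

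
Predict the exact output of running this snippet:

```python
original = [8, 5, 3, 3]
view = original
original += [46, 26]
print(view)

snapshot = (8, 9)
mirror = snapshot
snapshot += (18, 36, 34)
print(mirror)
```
[8, 5, 3, 3, 46, 26]
(8, 9)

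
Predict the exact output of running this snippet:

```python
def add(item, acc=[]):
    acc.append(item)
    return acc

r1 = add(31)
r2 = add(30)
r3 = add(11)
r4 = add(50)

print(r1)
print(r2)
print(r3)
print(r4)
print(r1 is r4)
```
[31, 30, 11, 50]
[31, 30, 11, 50]
[31, 30, 11, 50]
[31, 30, 11, 50]
True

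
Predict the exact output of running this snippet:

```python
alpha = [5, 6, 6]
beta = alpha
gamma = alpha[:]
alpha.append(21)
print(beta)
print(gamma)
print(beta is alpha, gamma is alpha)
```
[5, 6, 6, 21]
[5, 6, 6]
True False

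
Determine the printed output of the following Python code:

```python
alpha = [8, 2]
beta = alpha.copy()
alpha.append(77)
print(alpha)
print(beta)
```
[8, 2, 77]
[8, 2]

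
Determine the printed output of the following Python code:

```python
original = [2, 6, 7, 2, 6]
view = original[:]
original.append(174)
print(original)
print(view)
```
[2, 6, 7, 2, 6, 174]
[2, 6, 7, 2, 6]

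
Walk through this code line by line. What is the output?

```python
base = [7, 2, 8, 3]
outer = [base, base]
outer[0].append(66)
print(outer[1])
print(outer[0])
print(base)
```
[7, 2, 8, 3, 66]
[7, 2, 8, 3, 66]
[7, 2, 8, 3, 66]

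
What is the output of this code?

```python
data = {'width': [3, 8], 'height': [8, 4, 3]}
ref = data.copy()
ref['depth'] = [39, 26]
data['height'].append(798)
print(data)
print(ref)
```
{'width': [3, 8], 'height': [8, 4, 3, 798]}
{'width': [3, 8], 'height': [8, 4, 3, 798], 'depth': [39, 26]}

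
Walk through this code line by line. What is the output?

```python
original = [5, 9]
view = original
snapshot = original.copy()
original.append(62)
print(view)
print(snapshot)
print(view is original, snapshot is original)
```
[5, 9, 62]
[5, 9]
True False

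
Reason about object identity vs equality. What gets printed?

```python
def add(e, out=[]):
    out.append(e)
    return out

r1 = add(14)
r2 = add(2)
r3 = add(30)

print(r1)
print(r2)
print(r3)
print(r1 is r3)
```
[14, 2, 30]
[14, 2, 30]
[14, 2, 30]
True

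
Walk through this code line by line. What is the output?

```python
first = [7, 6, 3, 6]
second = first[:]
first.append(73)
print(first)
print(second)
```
[7, 6, 3, 6, 73]
[7, 6, 3, 6]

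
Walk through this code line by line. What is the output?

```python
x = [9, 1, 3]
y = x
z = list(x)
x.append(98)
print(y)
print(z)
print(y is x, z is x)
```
[9, 1, 3, 98]
[9, 1, 3]
True False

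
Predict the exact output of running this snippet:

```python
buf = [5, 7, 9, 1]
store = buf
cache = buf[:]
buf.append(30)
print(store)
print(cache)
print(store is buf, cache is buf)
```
[5, 7, 9, 1, 30]
[5, 7, 9, 1]
True False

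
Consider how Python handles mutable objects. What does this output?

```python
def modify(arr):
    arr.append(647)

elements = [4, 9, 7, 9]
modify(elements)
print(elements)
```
[4, 9, 7, 9, 647]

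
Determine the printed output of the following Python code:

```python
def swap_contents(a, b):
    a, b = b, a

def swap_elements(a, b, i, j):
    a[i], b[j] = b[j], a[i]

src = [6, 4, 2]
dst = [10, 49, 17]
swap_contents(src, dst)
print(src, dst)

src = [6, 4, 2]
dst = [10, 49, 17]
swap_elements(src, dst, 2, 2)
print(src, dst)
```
[6, 4, 2] [10, 49, 17]
[6, 4, 17] [10, 49, 2]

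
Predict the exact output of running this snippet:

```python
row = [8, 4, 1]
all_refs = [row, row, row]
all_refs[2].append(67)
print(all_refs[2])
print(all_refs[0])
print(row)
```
[8, 4, 1, 67]
[8, 4, 1, 67]
[8, 4, 1, 67]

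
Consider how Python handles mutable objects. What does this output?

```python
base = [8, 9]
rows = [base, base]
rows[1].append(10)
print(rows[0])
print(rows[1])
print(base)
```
[8, 9, 10]
[8, 9, 10]
[8, 9, 10]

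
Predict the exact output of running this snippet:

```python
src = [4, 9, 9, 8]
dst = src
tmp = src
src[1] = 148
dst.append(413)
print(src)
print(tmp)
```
[4, 148, 9, 8, 413]
[4, 148, 9, 8, 413]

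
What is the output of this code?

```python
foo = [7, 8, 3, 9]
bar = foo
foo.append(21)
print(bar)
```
[7, 8, 3, 9, 21]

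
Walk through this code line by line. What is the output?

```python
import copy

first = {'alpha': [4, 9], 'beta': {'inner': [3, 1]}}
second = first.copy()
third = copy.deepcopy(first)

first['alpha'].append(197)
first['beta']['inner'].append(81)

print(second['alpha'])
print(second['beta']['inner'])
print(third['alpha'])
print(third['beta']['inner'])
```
[4, 9, 197]
[3, 1, 81]
[4, 9]
[3, 1]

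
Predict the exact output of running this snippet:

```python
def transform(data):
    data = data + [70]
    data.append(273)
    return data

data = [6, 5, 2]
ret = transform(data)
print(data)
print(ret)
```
[6, 5, 2]
[6, 5, 2, 70, 273]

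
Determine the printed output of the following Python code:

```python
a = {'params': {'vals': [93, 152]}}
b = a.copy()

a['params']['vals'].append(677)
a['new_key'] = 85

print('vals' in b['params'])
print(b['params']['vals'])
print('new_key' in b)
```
True
[93, 152, 677]
False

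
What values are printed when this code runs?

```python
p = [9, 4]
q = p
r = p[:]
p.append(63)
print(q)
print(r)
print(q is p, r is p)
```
[9, 4, 63]
[9, 4]
True False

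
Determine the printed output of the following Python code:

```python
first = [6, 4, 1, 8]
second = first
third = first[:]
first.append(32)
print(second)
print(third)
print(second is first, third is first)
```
[6, 4, 1, 8, 32]
[6, 4, 1, 8]
True False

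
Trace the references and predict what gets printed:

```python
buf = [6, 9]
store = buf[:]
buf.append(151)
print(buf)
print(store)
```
[6, 9, 151]
[6, 9]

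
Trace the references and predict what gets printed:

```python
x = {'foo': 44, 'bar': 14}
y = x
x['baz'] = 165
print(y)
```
{'foo': 44, 'bar': 14, 'baz': 165}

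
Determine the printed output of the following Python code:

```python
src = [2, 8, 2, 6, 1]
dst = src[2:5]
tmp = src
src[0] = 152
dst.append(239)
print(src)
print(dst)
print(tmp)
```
[152, 8, 2, 6, 1]
[2, 6, 1, 239]
[152, 8, 2, 6, 1]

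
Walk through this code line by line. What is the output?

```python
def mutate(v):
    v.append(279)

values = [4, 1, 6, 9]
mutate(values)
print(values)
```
[4, 1, 6, 9, 279]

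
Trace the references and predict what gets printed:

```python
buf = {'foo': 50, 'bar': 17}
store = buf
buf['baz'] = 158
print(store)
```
{'foo': 50, 'bar': 17, 'baz': 158}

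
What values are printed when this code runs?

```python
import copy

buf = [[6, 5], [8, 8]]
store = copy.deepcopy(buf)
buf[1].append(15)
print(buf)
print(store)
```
[[6, 5], [8, 8, 15]]
[[6, 5], [8, 8]]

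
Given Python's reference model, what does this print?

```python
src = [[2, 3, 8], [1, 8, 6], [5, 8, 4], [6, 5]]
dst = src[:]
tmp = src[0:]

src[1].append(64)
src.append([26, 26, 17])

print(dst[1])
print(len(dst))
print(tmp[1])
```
[1, 8, 6, 64]
4
[1, 8, 6, 64]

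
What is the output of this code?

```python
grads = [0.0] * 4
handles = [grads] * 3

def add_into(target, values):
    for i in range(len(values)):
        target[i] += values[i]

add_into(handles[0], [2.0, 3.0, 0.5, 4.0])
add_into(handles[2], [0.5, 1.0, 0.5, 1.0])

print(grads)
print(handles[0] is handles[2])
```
[2.5, 4.0, 1.0, 5.0]
True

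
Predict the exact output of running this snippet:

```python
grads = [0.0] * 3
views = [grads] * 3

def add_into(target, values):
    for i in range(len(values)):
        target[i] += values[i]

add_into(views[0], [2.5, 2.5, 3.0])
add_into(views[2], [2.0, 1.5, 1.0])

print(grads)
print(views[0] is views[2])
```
[4.5, 4.0, 4.0]
True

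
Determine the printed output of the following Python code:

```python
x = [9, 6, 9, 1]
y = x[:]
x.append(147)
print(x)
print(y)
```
[9, 6, 9, 1, 147]
[9, 6, 9, 1]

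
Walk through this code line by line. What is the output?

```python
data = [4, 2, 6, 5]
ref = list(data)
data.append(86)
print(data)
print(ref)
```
[4, 2, 6, 5, 86]
[4, 2, 6, 5]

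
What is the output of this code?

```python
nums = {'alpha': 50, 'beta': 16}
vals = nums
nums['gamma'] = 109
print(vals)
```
{'alpha': 50, 'beta': 16, 'gamma': 109}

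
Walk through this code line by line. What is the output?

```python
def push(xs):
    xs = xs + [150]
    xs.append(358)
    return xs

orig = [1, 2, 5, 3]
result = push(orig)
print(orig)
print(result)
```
[1, 2, 5, 3]
[1, 2, 5, 3, 150, 358]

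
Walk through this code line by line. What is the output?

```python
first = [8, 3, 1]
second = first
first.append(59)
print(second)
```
[8, 3, 1, 59]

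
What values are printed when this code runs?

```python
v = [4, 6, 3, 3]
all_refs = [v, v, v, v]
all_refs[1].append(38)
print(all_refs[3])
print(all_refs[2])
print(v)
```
[4, 6, 3, 3, 38]
[4, 6, 3, 3, 38]
[4, 6, 3, 3, 38]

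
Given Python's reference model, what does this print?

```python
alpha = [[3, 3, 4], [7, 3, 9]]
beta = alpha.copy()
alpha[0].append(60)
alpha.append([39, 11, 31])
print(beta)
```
[[3, 3, 4, 60], [7, 3, 9]]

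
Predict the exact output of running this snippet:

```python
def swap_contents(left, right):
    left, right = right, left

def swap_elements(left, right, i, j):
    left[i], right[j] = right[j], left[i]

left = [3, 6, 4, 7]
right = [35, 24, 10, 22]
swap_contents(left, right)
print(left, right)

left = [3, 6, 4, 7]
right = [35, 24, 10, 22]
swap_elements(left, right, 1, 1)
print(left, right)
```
[3, 6, 4, 7] [35, 24, 10, 22]
[3, 24, 4, 7] [35, 6, 10, 22]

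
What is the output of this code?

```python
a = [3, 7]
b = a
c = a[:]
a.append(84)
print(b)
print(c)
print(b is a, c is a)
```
[3, 7, 84]
[3, 7]
True False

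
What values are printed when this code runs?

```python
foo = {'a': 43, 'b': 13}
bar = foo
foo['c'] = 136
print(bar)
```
{'a': 43, 'b': 13, 'c': 136}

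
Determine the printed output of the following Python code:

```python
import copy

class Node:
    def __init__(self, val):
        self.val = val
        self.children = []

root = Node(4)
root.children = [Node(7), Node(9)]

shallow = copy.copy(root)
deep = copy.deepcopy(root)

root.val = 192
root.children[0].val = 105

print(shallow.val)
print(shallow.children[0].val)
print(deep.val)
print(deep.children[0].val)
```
4
105
4
7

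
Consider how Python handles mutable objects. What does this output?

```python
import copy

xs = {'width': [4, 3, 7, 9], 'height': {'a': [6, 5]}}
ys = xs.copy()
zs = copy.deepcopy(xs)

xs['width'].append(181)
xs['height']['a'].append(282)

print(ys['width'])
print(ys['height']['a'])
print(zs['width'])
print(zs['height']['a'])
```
[4, 3, 7, 9, 181]
[6, 5, 282]
[4, 3, 7, 9]
[6, 5]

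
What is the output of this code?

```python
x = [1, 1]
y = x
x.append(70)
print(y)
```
[1, 1, 70]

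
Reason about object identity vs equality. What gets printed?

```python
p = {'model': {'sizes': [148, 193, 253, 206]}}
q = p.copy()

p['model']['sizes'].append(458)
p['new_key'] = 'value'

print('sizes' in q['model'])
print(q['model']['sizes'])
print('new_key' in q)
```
True
[148, 193, 253, 206, 458]
False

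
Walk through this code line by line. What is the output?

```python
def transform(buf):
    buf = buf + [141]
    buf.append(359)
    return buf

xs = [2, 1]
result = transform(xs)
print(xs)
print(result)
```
[2, 1]
[2, 1, 141, 359]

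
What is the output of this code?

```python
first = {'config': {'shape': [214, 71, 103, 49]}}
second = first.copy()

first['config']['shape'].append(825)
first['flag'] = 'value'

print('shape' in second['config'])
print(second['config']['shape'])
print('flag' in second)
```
True
[214, 71, 103, 49, 825]
False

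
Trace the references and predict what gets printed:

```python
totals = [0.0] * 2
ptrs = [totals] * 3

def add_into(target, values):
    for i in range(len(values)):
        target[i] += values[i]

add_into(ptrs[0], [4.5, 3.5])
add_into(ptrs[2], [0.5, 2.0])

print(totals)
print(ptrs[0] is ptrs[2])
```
[5.0, 5.5]
True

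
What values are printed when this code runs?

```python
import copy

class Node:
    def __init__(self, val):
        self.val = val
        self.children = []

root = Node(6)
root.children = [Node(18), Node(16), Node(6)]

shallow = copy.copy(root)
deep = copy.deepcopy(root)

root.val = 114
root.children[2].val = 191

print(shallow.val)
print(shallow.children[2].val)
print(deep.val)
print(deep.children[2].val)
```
6
191
6
6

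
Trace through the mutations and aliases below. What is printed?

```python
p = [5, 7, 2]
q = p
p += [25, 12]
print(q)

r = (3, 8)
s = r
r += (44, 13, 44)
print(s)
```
[5, 7, 2, 25, 12]
(3, 8)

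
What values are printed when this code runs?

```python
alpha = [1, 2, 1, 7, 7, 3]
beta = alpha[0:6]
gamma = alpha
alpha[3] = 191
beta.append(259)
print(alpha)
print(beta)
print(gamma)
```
[1, 2, 1, 191, 7, 3]
[1, 2, 1, 7, 7, 3, 259]
[1, 2, 1, 191, 7, 3]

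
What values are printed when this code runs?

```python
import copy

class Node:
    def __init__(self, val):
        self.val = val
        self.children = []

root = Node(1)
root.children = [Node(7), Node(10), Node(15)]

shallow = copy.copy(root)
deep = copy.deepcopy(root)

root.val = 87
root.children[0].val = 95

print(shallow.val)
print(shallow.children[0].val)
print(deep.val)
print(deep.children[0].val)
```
1
95
1
7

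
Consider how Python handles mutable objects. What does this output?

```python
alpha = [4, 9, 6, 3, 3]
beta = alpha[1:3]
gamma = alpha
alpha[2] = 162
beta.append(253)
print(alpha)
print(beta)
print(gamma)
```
[4, 9, 162, 3, 3]
[9, 6, 253]
[4, 9, 162, 3, 3]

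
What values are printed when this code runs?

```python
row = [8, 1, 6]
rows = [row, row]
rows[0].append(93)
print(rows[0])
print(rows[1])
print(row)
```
[8, 1, 6, 93]
[8, 1, 6, 93]
[8, 1, 6, 93]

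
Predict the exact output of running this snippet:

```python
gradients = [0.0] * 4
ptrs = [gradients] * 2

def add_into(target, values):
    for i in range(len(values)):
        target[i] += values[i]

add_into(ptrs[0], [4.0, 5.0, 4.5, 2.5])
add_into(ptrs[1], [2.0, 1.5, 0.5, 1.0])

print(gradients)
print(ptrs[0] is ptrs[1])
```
[6.0, 6.5, 5.0, 3.5]
True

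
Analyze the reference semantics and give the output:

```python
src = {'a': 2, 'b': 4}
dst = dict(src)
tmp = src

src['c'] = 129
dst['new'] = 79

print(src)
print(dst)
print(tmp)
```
{'a': 2, 'b': 4, 'c': 129}
{'a': 2, 'b': 4, 'new': 79}
{'a': 2, 'b': 4, 'c': 129}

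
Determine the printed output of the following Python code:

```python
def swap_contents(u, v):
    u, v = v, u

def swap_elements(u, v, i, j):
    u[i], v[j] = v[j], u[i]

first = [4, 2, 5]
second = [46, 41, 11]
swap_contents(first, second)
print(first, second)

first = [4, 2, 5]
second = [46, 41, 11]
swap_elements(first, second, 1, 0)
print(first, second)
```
[4, 2, 5] [46, 41, 11]
[4, 46, 5] [2, 41, 11]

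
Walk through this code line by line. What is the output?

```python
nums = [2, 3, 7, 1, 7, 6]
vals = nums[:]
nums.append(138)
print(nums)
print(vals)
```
[2, 3, 7, 1, 7, 6, 138]
[2, 3, 7, 1, 7, 6]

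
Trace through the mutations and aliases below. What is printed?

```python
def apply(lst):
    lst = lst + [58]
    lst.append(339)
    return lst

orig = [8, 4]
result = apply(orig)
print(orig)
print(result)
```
[8, 4]
[8, 4, 58, 339]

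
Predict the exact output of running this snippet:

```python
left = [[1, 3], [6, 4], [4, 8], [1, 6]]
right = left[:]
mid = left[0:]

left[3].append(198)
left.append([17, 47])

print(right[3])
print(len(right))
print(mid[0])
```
[1, 6, 198]
4
[1, 3]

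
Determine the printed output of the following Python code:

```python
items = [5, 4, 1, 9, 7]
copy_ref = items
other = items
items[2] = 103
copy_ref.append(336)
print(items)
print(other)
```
[5, 4, 103, 9, 7, 336]
[5, 4, 103, 9, 7, 336]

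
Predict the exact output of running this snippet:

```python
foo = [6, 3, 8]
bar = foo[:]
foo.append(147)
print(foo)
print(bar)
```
[6, 3, 8, 147]
[6, 3, 8]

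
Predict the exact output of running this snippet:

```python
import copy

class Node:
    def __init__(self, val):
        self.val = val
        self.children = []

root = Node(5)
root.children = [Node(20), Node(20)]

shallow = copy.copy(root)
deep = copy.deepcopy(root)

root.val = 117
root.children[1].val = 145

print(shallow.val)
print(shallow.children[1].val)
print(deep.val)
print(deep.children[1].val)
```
5
145
5
20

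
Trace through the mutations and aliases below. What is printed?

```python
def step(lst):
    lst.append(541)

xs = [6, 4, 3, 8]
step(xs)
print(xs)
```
[6, 4, 3, 8, 541]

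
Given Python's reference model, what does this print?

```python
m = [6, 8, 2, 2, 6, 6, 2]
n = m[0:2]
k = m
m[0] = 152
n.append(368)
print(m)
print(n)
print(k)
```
[152, 8, 2, 2, 6, 6, 2]
[6, 8, 368]
[152, 8, 2, 2, 6, 6, 2]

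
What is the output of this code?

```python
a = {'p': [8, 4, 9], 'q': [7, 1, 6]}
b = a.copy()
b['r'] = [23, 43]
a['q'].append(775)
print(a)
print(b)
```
{'p': [8, 4, 9], 'q': [7, 1, 6, 775]}
{'p': [8, 4, 9], 'q': [7, 1, 6, 775], 'r': [23, 43]}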